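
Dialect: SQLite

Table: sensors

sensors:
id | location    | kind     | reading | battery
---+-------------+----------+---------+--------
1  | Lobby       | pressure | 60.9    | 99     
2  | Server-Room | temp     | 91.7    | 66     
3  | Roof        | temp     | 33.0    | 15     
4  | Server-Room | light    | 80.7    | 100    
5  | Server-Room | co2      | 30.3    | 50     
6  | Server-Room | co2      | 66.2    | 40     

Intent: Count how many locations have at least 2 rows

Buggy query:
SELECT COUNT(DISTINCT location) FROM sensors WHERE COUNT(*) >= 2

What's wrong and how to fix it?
Bug: WHERE filters individual rows, not groups, so a group-level COUNT is invalid there

Fix: Group first with HAVING COUNT(*) >= 2, then COUNT the resulting groups

Corrected query:
SELECT COUNT(*) FROM (SELECT location FROM sensors GROUP BY location HAVING COUNT(*) >= 2)

Result:
COUNT(*)
--------
1       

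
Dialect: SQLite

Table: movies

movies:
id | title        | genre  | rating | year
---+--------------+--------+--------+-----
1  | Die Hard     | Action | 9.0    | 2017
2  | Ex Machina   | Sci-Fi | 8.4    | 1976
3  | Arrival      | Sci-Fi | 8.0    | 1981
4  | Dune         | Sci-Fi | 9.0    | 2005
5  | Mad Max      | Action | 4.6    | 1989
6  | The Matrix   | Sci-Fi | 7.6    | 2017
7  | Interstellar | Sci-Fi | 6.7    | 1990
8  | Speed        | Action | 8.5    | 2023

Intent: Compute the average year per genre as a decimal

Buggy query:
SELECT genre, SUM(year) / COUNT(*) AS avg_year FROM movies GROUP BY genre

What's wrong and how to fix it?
Bug: Both operands are integers, so '/' performs integer division and truncates

Fix: Multiply by 1.0 (or CAST to REAL) to force floating-point division

Corrected query:
SELECT genre, SUM(year) * 1.0 / COUNT(*) AS avg_year FROM movies GROUP BY genre

Result:
genre  | avg_year   
-------+------------
Action | 2009.666667
Sci-Fi | 1993.8     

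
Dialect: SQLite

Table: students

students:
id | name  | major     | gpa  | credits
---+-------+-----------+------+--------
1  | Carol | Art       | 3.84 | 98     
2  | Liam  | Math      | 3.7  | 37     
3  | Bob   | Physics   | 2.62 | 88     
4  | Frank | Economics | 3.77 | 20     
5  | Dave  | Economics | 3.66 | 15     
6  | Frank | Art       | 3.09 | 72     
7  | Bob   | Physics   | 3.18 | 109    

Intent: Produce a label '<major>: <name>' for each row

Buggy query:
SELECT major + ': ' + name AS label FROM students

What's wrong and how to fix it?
Bug: SQLite uses || for string concatenation; + coerces text to numbers (yielding 0)

Fix: Replace + with || to concatenate text

Corrected query:
SELECT major || ': ' || name AS label FROM students

Result:
label           
----------------
Art: Carol      
Math: Liam      
Physics: Bob    
Economics: Frank
Economics: Dave 
Art: Frank      
Physics: Bob    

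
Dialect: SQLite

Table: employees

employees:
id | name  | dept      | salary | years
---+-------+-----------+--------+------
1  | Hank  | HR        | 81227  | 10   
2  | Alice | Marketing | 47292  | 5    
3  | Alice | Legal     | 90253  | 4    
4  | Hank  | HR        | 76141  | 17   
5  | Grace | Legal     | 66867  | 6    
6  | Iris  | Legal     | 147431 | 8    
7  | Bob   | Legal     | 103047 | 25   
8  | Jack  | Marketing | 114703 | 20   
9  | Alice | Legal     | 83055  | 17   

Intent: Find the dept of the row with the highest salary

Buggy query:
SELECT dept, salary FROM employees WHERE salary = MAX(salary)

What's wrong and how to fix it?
Bug: MAX(salary) is an aggregate and cannot be used directly in WHERE

Fix: Use a subquery: WHERE salary = (SELECT MAX(salary) FROM employees)

Corrected query:
SELECT dept, salary FROM employees WHERE salary = (SELECT MAX(salary) FROM employees)

Result:
dept  | salary
------+-------
Legal | 147431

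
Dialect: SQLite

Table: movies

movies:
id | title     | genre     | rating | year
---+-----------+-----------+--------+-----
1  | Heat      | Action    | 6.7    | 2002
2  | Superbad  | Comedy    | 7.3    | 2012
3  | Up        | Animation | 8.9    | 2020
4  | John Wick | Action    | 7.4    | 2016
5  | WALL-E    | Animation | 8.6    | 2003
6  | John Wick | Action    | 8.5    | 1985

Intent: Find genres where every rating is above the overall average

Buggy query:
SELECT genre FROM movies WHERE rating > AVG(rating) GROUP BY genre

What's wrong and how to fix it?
Bug: WHERE evaluates per row before aggregation, so AVG() is unavailable

Fix: Use a subquery for AVG and a HAVING MIN(...) filter so the condition holds for every row in the group

Corrected query:
SELECT genre FROM movies GROUP BY genre HAVING MIN(rating) > (SELECT AVG(rating) FROM movies)

Result:
genre    
---------
Animation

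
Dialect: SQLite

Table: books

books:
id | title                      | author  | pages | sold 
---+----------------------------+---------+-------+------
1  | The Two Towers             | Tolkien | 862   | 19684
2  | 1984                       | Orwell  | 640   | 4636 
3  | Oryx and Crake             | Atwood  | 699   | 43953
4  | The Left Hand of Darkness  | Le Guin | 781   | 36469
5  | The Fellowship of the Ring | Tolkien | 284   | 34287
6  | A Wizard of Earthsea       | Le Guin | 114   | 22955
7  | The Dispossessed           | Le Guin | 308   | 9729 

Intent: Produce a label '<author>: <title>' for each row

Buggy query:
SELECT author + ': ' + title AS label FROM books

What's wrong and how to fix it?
Bug: SQLite uses || for string concatenation; + coerces text to numbers (yielding 0)

Fix: Use the || operator for string concatenation

Corrected query:
SELECT author || ': ' || title AS label FROM books

Result:
label                              
-----------------------------------
Tolkien: The Two Towers            
Orwell: 1984                       
Atwood: Oryx and Crake             
Le Guin: The Left Hand of Darkness 
Tolkien: The Fellowship of the Ring
Le Guin: A Wizard of Earthsea      
Le Guin: The Dispossessed          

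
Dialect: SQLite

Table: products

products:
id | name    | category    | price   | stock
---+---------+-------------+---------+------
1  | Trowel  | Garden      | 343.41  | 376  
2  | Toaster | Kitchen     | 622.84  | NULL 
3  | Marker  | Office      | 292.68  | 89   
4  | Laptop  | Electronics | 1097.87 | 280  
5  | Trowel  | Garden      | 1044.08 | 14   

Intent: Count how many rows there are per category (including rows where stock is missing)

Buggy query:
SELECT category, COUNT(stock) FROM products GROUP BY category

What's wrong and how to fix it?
Bug: COUNT(column) counts non-NULL values only; rows with NULL stock aren't counted

Fix: Use COUNT(*) to count all rows regardless of NULL

Corrected query:
SELECT category, COUNT(*) FROM products GROUP BY category

Result:
category    | COUNT(*)
------------+---------
Electronics | 1       
Garden      | 2       
Kitchen     | 1       
Office      | 1       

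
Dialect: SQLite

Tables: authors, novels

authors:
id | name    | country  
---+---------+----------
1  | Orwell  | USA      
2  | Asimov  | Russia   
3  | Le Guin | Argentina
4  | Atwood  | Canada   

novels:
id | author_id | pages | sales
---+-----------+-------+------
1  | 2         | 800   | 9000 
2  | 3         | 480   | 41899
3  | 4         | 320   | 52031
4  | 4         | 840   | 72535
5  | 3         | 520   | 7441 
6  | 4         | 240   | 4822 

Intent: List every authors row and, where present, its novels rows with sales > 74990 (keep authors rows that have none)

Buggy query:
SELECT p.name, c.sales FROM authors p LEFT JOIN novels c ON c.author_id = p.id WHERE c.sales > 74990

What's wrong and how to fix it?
Bug: Filtering c.sales in WHERE discards the NULL rows produced by LEFT JOIN, turning it into an inner join

Fix: Put 'c.sales > 74990' in the JOIN's ON clause instead of WHERE

Corrected query:
SELECT p.name, c.sales FROM authors p LEFT JOIN novels c ON c.author_id = p.id AND c.sales > 74990

Result:
name    | sales
--------+------
Orwell  | NULL 
Asimov  | NULL 
Le Guin | NULL 
Atwood  | NULL 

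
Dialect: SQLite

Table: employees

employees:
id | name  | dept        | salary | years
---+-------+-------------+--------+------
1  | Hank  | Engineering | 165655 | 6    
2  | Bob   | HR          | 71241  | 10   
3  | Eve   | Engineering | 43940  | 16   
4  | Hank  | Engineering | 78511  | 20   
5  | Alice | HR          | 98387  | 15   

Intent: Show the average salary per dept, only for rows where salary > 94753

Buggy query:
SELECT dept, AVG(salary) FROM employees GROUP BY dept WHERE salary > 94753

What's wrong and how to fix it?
Bug: Row-level WHERE must come before GROUP BY in the clause order

Fix: Move the WHERE clause before GROUP BY

Corrected query:
SELECT dept, AVG(salary) FROM employees WHERE salary > 94753 GROUP BY dept

Result:
dept        | AVG(salary)
------------+------------
Engineering | 165655     
HR          | 98387      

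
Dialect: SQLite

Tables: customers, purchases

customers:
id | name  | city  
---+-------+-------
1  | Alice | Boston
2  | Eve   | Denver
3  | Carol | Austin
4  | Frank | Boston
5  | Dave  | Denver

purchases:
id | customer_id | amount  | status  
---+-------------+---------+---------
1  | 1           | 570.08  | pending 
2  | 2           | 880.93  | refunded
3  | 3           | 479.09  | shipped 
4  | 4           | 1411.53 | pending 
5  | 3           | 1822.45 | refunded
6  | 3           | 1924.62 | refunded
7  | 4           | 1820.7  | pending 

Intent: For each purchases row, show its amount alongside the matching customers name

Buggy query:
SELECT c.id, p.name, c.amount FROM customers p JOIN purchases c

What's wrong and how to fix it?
Bug: JOIN with no ON clause produces a cartesian product; every purchases row pairs with every customers row

Fix: Specify the join condition linking the foreign key to the parent id

Corrected query:
SELECT c.id, p.name, c.amount FROM customers p JOIN purchases c ON c.customer_id = p.id

Result:
id | name  | amount 
---+-------+--------
1  | Alice | 570.08 
2  | Eve   | 880.93 
3  | Carol | 479.09 
4  | Frank | 1411.53
5  | Carol | 1822.45
6  | Carol | 1924.62
7  | Frank | 1820.7 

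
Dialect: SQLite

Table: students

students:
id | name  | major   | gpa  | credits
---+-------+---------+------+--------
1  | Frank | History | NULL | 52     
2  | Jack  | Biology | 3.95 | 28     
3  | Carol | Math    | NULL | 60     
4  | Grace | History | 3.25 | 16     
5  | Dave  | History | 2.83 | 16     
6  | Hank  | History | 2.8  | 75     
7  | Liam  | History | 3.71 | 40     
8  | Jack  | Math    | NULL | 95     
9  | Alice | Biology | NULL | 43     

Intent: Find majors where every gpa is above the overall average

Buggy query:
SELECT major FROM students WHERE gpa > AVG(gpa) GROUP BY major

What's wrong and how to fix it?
Bug: AVG() is an aggregate; it can't sit directly in WHERE

Fix: Use a subquery for AVG and a HAVING MIN(...) filter so the condition holds for every row in the group

Corrected query:
SELECT major FROM students GROUP BY major HAVING MIN(gpa) > (SELECT AVG(gpa) FROM students)

Result:
major  
-------
Biology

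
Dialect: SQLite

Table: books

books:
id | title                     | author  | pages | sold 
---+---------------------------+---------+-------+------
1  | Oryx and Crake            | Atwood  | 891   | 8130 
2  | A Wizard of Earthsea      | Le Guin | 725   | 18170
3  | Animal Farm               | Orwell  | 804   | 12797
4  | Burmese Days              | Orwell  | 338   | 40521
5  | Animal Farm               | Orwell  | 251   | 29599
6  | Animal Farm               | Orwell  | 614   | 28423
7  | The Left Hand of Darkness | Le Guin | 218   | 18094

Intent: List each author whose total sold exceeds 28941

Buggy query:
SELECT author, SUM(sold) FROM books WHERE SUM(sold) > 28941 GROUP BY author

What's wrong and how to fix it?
Bug: SUM(sold) is an aggregate, but WHERE filters rows before aggregation

Fix: Use HAVING (which filters groups after aggregation) instead of WHERE

Corrected query:
SELECT author, SUM(sold) FROM books GROUP BY author HAVING SUM(sold) > 28941

Result:
author  | SUM(sold)
--------+----------
Le Guin | 36264    
Orwell  | 111340   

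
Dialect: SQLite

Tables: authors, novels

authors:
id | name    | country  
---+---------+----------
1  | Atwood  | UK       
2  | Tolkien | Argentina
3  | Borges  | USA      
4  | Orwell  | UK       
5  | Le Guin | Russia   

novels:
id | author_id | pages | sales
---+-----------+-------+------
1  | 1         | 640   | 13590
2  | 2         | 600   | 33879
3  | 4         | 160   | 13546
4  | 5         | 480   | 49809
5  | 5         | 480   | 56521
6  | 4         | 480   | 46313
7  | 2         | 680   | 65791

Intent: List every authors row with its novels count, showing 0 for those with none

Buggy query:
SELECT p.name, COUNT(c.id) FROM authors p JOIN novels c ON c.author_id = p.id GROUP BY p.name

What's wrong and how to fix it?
Bug: An inner join excludes parents with zero children

Fix: Use LEFT JOIN so parents without children still appear (COUNT(c.id) gives 0)

Corrected query:
SELECT p.name, COUNT(c.id) FROM authors p LEFT JOIN novels c ON c.author_id = p.id GROUP BY p.name

Result:
name    | COUNT(c.id)
--------+------------
Atwood  | 1          
Borges  | 0          
Le Guin | 2          
Orwell  | 2          
Tolkien | 2          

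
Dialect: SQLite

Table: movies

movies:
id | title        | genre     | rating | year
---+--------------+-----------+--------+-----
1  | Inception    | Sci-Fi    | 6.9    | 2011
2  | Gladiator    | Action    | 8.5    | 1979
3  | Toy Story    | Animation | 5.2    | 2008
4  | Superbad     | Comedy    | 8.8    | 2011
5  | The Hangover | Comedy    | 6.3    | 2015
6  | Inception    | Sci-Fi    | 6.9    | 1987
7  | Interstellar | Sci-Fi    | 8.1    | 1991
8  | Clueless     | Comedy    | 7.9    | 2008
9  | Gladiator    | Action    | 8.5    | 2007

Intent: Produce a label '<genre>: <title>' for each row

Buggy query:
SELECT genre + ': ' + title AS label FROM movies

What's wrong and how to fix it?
Bug: SQLite uses || for string concatenation; + coerces text to numbers (yielding 0)

Fix: Use the || operator for string concatenation

Corrected query:
SELECT genre || ': ' || title AS label FROM movies

Result:
label               
--------------------
Sci-Fi: Inception   
Action: Gladiator   
Animation: Toy Story
Comedy: Superbad    
Comedy: The Hangover
Sci-Fi: Inception   
Sci-Fi: Interstellar
Comedy: Clueless    
Action: Gladiator   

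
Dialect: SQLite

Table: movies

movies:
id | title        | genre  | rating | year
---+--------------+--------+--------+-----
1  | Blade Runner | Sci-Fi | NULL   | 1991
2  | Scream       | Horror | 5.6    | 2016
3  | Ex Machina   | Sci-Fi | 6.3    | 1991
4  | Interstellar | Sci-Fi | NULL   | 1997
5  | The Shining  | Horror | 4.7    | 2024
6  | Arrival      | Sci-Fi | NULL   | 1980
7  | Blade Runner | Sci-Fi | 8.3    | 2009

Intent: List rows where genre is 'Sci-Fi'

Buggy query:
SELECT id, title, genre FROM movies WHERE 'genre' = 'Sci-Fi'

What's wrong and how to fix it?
Bug: 'genre' in single quotes is a string literal, not the column; the comparison is literal-vs-literal and never true

Fix: Reference the column as genre without single quotes

Corrected query:
SELECT id, title, genre FROM movies WHERE genre = 'Sci-Fi'

Result:
id | title        | genre 
---+--------------+-------
1  | Blade Runner | Sci-Fi
3  | Ex Machina   | Sci-Fi
4  | Interstellar | Sci-Fi
6  | Arrival      | Sci-Fi
7  | Blade Runner | Sci-Fi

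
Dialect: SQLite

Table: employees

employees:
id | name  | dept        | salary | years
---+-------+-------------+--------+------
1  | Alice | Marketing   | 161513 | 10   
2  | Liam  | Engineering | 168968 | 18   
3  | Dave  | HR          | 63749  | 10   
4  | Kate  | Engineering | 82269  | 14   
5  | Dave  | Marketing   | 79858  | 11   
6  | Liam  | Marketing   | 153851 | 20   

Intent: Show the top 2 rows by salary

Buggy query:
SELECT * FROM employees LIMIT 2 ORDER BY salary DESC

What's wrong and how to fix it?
Bug: ORDER BY cannot follow LIMIT; LIMIT is the final clause

Fix: Swap the clauses: ORDER BY first, then LIMIT

Corrected query:
SELECT * FROM employees ORDER BY salary DESC LIMIT 2

Result:
id | name  | dept        | salary | years
---+-------+-------------+--------+------
2  | Liam  | Engineering | 168968 | 18   
1  | Alice | Marketing   | 161513 | 10   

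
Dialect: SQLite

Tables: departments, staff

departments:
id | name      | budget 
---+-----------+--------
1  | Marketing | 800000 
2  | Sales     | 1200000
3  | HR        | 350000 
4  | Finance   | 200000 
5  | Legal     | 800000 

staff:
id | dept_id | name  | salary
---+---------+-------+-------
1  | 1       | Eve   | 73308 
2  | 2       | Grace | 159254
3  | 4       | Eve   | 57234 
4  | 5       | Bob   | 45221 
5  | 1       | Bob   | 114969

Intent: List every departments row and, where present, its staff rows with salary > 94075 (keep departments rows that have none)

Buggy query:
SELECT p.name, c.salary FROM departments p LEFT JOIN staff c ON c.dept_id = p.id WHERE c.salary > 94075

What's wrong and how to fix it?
Bug: A WHERE condition on the right-hand table after LEFT JOIN drops unmatched parents

Fix: Move the right-table condition into the ON clause so unmatched parents are kept

Corrected query:
SELECT p.name, c.salary FROM departments p LEFT JOIN staff c ON c.dept_id = p.id AND c.salary > 94075

Result:
name      | salary
----------+-------
Marketing | 114969
Sales     | 159254
HR        | NULL  
Finance   | NULL  
Legal     | NULL  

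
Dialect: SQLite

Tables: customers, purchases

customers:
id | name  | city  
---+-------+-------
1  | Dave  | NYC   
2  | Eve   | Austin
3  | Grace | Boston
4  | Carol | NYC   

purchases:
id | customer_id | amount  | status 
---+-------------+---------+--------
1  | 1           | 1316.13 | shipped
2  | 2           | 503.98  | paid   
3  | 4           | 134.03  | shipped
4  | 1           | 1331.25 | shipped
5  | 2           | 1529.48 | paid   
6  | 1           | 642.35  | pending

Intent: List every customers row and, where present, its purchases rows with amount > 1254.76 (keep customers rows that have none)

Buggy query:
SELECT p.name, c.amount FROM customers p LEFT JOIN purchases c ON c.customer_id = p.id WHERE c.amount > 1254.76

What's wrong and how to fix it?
Bug: A WHERE condition on the right-hand table after LEFT JOIN drops unmatched parents

Fix: Move the right-table condition into the ON clause so unmatched parents are kept

Corrected query:
SELECT p.name, c.amount FROM customers p LEFT JOIN purchases c ON c.customer_id = p.id AND c.amount > 1254.76

Result:
name  | amount 
------+--------
Dave  | 1316.13
Dave  | 1331.25
Eve   | 1529.48
Grace | NULL   
Carol | NULL   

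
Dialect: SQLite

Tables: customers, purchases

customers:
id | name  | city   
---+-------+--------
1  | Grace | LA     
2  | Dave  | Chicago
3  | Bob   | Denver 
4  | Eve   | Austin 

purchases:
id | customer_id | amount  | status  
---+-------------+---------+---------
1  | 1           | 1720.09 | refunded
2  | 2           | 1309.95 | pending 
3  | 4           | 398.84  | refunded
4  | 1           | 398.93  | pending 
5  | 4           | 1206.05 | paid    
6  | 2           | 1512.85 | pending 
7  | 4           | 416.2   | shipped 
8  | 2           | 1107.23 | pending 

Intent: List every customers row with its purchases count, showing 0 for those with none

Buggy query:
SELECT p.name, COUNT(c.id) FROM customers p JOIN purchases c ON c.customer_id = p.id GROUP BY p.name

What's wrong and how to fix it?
Bug: An inner join excludes parents with zero children

Fix: Use LEFT JOIN so parents without children still appear (COUNT(c.id) gives 0)

Corrected query:
SELECT p.name, COUNT(c.id) FROM customers p LEFT JOIN purchases c ON c.customer_id = p.id GROUP BY p.name

Result:
name  | COUNT(c.id)
------+------------
Bob   | 0          
Dave  | 3          
Eve   | 3          
Grace | 2          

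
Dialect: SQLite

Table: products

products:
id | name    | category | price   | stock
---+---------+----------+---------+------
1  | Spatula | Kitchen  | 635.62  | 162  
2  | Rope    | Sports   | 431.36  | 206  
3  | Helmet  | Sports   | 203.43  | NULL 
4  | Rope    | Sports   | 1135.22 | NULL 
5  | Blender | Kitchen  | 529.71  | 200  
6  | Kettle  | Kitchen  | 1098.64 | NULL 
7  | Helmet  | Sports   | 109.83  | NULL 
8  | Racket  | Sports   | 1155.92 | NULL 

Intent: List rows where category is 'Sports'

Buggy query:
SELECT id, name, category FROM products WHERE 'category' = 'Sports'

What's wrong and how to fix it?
Bug: 'category' in single quotes is a string literal, not the column; the comparison is literal-vs-literal and never true

Fix: Reference the column as category without single quotes

Corrected query:
SELECT id, name, category FROM products WHERE category = 'Sports'

Result:
id | name   | category
---+--------+---------
2  | Rope   | Sports  
3  | Helmet | Sports  
4  | Rope   | Sports  
7  | Helmet | Sports  
8  | Racket | Sports  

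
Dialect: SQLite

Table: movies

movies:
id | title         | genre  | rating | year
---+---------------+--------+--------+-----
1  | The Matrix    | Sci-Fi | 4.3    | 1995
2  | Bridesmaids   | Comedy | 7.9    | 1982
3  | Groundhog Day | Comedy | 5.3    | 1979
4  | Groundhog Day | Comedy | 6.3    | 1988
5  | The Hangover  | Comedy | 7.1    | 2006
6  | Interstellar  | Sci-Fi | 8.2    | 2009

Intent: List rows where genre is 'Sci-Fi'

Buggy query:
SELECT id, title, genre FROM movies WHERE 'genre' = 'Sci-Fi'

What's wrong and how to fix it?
Bug: 'genre' in single quotes is a string literal, not the column; the comparison is literal-vs-literal and never true

Fix: Remove the quotes around the column name (or use double quotes for an identifier)

Corrected query:
SELECT id, title, genre FROM movies WHERE genre = 'Sci-Fi'

Result:
id | title        | genre 
---+--------------+-------
1  | The Matrix   | Sci-Fi
6  | Interstellar | Sci-Fi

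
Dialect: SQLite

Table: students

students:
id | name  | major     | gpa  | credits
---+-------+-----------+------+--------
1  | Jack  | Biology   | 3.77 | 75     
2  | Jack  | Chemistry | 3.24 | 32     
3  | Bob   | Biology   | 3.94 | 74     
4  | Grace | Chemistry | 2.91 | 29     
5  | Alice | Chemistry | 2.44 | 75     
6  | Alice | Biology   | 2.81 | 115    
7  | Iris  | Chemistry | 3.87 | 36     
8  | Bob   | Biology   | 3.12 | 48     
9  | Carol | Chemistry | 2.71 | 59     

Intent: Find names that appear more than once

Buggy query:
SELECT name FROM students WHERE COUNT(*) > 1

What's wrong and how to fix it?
Bug: WHERE can't reference COUNT(*); aggregates are computed after WHERE

Fix: Group first, then use HAVING for the count condition

Corrected query:
SELECT name FROM students GROUP BY name HAVING COUNT(*) > 1

Result:
name 
-----
Alice
Bob  
Jack 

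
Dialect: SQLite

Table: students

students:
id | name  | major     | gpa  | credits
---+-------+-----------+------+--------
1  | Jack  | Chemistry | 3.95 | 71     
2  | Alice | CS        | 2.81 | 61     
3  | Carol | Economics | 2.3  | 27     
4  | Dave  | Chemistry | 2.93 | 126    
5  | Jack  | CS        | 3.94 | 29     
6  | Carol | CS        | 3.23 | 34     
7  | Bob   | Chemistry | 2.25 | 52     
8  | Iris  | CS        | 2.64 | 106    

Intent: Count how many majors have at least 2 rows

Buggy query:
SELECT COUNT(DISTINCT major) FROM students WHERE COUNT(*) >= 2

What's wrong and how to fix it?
Bug: WHERE filters individual rows, not groups, so a group-level COUNT is invalid there

Fix: Group first with HAVING COUNT(*) >= 2, then COUNT the resulting groups

Corrected query:
SELECT COUNT(*) FROM (SELECT major FROM students GROUP BY major HAVING COUNT(*) >= 2)

Result:
COUNT(*)
--------
2       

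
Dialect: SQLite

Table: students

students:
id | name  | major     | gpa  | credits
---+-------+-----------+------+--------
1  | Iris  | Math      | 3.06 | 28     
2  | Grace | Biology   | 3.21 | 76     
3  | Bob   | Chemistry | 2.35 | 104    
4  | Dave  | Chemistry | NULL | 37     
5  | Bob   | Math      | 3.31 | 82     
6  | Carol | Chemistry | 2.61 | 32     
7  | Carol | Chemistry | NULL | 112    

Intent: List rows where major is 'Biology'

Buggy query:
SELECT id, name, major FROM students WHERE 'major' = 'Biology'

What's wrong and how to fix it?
Bug: 'major' in single quotes is a string literal, not the column; the comparison is literal-vs-literal and never true

Fix: Remove the quotes around the column name (or use double quotes for an identifier)

Corrected query:
SELECT id, name, major FROM students WHERE major = 'Biology'

Result:
id | name  | major  
---+-------+--------
2  | Grace | Biology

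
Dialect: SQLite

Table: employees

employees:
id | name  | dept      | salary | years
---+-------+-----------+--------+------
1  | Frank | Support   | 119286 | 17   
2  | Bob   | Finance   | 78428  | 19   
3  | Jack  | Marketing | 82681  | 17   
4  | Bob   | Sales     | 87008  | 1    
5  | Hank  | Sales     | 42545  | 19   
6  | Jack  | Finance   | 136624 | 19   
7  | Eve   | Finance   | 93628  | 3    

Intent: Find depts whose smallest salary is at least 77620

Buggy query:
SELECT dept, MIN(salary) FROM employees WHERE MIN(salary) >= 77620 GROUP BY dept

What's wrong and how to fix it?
Bug: Aggregates like MIN are computed per group after WHERE runs

Fix: Use HAVING for the per-group MIN condition

Corrected query:
SELECT dept, MIN(salary) FROM employees GROUP BY dept HAVING MIN(salary) >= 77620

Result:
dept      | MIN(salary)
----------+------------
Finance   | 78428      
Marketing | 82681      
Support   | 119286     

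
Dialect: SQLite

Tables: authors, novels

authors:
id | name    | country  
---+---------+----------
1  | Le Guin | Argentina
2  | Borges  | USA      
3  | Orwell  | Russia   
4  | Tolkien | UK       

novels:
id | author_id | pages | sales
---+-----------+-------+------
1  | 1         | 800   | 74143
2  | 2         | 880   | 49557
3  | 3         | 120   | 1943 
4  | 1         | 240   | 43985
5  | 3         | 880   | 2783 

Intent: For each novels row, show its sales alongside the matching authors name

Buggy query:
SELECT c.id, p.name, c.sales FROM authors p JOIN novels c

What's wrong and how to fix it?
Bug: Missing join condition: each novels row is matched to all authors rows instead of just its own

Fix: Add ON c.author_id = p.id to the JOIN

Corrected query:
SELECT c.id, p.name, c.sales FROM authors p JOIN novels c ON c.author_id = p.id

Result:
id | name    | sales
---+---------+------
1  | Le Guin | 74143
2  | Borges  | 49557
3  | Orwell  | 1943 
4  | Le Guin | 43985
5  | Orwell  | 2783 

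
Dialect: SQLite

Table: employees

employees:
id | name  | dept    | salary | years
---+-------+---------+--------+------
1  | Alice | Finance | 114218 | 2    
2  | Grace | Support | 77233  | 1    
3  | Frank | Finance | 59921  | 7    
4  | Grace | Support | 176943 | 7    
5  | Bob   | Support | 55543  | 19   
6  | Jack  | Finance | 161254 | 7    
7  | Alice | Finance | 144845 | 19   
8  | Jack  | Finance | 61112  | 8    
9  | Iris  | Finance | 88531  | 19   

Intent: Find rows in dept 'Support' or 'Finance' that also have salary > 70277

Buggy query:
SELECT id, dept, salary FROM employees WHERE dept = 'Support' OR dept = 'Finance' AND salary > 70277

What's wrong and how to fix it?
Bug: Without parentheses, AND is evaluated before OR, so the salary filter only applies to the 'Finance' branch

Fix: Add parentheses around the OR so the AND applies to both alternatives

Corrected query:
SELECT id, dept, salary FROM employees WHERE (dept = 'Support' OR dept = 'Finance') AND salary > 70277

Result:
id | dept    | salary
---+---------+-------
1  | Finance | 114218
2  | Support | 77233 
4  | Support | 176943
6  | Finance | 161254
7  | Finance | 144845
9  | Finance | 88531 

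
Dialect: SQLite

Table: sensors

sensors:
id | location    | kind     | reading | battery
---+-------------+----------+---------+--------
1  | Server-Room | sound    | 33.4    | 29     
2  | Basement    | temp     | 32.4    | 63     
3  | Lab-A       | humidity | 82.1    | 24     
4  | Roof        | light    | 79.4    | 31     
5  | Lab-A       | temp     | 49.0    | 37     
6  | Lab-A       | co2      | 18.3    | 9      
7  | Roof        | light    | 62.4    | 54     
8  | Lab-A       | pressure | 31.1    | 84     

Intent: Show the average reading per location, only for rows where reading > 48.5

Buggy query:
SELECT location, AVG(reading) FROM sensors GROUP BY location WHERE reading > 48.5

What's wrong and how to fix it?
Bug: WHERE cannot follow GROUP BY

Fix: Move the WHERE clause before GROUP BY

Corrected query:
SELECT location, AVG(reading) FROM sensors WHERE reading > 48.5 GROUP BY location

Result:
location | AVG(reading)
---------+-------------
Lab-A    | 65.55       
Roof     | 70.9        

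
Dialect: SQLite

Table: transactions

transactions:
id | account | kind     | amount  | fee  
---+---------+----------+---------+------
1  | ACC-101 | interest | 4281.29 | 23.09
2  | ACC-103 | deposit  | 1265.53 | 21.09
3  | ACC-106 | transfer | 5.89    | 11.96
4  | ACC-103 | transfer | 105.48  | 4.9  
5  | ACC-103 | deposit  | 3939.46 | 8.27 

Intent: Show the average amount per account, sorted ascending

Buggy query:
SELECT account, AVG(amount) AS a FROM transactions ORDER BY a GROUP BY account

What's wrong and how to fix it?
Bug: ORDER BY appears before GROUP BY; SQL clause order requires GROUP BY first

Fix: Reorder: SELECT … FROM … GROUP BY … ORDER BY …

Corrected query:
SELECT account, AVG(amount) AS a FROM transactions GROUP BY account ORDER BY a

Result:
account | a          
--------+------------
ACC-106 | 5.89       
ACC-103 | 1770.156667
ACC-101 | 4281.29    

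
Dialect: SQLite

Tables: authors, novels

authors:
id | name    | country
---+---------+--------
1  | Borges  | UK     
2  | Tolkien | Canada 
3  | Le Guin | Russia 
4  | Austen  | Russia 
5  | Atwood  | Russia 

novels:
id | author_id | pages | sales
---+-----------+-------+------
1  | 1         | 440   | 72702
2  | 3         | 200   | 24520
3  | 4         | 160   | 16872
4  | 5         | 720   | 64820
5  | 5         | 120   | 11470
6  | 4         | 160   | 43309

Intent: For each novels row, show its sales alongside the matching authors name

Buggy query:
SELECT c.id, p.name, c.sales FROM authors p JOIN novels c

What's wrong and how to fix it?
Bug: Missing join condition: each novels row is matched to all authors rows instead of just its own

Fix: Add ON c.author_id = p.id to the JOIN

Corrected query:
SELECT c.id, p.name, c.sales FROM authors p JOIN novels c ON c.author_id = p.id

Result:
id | name    | sales
---+---------+------
1  | Borges  | 72702
2  | Le Guin | 24520
3  | Austen  | 16872
4  | Atwood  | 64820
5  | Atwood  | 11470
6  | Austen  | 43309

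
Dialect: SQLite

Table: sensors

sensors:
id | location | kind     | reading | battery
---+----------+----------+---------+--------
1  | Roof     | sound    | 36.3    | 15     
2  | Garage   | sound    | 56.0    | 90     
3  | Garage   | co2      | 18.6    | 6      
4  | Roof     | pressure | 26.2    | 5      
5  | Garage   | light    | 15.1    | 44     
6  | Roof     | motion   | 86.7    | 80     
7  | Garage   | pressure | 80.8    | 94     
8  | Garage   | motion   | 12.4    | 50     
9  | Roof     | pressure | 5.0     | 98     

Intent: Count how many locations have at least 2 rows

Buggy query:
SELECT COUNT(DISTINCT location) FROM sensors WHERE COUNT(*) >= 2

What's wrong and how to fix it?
Bug: WHERE filters individual rows, not groups, so a group-level COUNT is invalid there

Fix: Use a subquery that GROUPs and filters with HAVING, then count its rows

Corrected query:
SELECT COUNT(*) FROM (SELECT location FROM sensors GROUP BY location HAVING COUNT(*) >= 2)

Result:
COUNT(*)
--------
2       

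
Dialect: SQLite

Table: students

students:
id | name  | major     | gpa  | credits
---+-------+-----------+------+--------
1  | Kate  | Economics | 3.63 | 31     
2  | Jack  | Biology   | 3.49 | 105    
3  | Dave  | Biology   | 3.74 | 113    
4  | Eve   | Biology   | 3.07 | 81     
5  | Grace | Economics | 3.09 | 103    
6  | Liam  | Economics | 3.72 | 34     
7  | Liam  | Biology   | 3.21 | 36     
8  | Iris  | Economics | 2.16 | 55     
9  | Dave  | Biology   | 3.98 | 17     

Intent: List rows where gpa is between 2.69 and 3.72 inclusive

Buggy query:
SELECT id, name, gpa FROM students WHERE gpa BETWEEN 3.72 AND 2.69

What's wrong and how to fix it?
Bug: The bounds are reversed; BETWEEN a AND b requires a <= b to match anything

Fix: Write BETWEEN 2.69 AND 3.72

Corrected query:
SELECT id, name, gpa FROM students WHERE gpa BETWEEN 2.69 AND 3.72

Result:
id | name  | gpa 
---+-------+-----
1  | Kate  | 3.63
2  | Jack  | 3.49
4  | Eve   | 3.07
5  | Grace | 3.09
6  | Liam  | 3.72
7  | Liam  | 3.21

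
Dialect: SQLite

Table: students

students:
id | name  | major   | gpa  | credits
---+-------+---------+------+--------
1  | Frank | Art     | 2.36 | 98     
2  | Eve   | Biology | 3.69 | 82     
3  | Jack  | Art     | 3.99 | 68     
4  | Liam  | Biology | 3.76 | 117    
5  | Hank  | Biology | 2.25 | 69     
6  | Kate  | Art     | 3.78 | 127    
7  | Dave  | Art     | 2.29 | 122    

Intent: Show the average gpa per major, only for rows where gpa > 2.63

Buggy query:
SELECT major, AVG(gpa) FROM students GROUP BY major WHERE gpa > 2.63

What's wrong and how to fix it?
Bug: WHERE cannot follow GROUP BY

Fix: Move the WHERE clause before GROUP BY

Corrected query:
SELECT major, AVG(gpa) FROM students WHERE gpa > 2.63 GROUP BY major

Result:
major   | AVG(gpa)
--------+---------
Art     | 3.885   
Biology | 3.725   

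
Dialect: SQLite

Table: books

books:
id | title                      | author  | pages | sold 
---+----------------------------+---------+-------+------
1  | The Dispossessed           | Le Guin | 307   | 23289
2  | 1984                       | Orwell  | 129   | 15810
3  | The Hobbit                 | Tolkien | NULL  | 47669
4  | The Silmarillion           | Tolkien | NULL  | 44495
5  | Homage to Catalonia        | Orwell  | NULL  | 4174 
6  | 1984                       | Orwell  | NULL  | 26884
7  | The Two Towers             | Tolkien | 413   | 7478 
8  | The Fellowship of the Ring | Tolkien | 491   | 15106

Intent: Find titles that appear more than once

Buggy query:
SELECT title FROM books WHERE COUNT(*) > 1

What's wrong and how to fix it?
Bug: WHERE can't reference COUNT(*); aggregates are computed after WHERE

Fix: Group first, then use HAVING for the count condition

Corrected query:
SELECT title FROM books GROUP BY title HAVING COUNT(*) > 1

Result:
title
-----
1984 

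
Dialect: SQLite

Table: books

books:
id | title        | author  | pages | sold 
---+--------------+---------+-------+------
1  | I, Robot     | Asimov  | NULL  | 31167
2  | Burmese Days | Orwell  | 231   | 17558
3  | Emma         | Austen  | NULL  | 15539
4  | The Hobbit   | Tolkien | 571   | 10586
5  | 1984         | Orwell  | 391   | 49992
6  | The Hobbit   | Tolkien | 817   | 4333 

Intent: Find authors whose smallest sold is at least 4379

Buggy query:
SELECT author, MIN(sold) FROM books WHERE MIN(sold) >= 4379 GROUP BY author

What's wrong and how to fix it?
Bug: MIN() in WHERE is a misuse of aggregate

Fix: Use HAVING for the per-group MIN condition

Corrected query:
SELECT author, MIN(sold) FROM books GROUP BY author HAVING MIN(sold) >= 4379

Result:
author | MIN(sold)
-------+----------
Asimov | 31167    
Austen | 15539    
Orwell | 17558    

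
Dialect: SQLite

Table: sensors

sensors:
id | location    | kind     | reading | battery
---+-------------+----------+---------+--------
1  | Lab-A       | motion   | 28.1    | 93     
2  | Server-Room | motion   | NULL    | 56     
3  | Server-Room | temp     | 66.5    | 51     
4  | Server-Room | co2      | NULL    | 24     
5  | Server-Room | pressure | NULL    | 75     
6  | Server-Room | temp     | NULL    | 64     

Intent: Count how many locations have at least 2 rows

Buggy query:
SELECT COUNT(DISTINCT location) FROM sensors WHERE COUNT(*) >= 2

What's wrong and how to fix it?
Bug: WHERE filters individual rows, not groups, so a group-level COUNT is invalid there

Fix: Use a subquery that GROUPs and filters with HAVING, then count its rows

Corrected query:
SELECT COUNT(*) FROM (SELECT location FROM sensors GROUP BY location HAVING COUNT(*) >= 2)

Result:
COUNT(*)
--------
1       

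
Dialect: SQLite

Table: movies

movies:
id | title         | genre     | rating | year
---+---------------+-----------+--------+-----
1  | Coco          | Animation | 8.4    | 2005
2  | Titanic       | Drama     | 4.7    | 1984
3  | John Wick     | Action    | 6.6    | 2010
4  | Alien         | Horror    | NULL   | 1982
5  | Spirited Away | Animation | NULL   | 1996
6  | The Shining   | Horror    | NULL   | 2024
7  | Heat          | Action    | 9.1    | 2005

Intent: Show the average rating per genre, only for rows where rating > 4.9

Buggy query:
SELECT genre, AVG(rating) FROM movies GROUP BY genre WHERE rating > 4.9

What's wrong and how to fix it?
Bug: Row-level WHERE must come before GROUP BY in the clause order

Fix: Place WHERE between FROM and GROUP BY

Corrected query:
SELECT genre, AVG(rating) FROM movies WHERE rating > 4.9 GROUP BY genre

Result:
genre     | AVG(rating)
----------+------------
Action    | 7.85       
Animation | 8.4        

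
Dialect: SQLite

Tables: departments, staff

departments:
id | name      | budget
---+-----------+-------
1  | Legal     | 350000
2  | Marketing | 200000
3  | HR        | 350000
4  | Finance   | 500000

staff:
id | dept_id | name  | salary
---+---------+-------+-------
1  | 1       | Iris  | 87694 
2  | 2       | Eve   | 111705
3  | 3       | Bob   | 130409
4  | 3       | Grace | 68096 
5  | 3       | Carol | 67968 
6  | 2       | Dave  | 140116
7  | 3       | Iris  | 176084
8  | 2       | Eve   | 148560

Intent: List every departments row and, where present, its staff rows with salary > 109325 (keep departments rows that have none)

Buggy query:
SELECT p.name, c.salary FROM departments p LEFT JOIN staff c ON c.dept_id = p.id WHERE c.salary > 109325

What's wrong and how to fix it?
Bug: A WHERE condition on the right-hand table after LEFT JOIN drops unmatched parents

Fix: Put 'c.salary > 109325' in the JOIN's ON clause instead of WHERE

Corrected query:
SELECT p.name, c.salary FROM departments p LEFT JOIN staff c ON c.dept_id = p.id AND c.salary > 109325

Result:
name      | salary
----------+-------
Legal     | NULL  
Marketing | 111705
Marketing | 140116
Marketing | 148560
HR        | 130409
HR        | 176084
Finance   | NULL  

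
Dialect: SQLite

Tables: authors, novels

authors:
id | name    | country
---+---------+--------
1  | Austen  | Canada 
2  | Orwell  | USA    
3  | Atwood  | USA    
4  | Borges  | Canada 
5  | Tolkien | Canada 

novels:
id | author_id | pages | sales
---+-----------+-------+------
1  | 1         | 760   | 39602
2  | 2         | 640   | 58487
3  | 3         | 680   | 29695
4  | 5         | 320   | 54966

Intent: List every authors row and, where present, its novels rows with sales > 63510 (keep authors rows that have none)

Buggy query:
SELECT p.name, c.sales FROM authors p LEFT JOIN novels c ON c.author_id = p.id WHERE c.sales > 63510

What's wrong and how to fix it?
Bug: Filtering c.sales in WHERE discards the NULL rows produced by LEFT JOIN, turning it into an inner join

Fix: Move the right-table condition into the ON clause so unmatched parents are kept

Corrected query:
SELECT p.name, c.sales FROM authors p LEFT JOIN novels c ON c.author_id = p.id AND c.sales > 63510

Result:
name    | sales
--------+------
Austen  | NULL 
Orwell  | NULL 
Atwood  | NULL 
Borges  | NULL 
Tolkien | NULL 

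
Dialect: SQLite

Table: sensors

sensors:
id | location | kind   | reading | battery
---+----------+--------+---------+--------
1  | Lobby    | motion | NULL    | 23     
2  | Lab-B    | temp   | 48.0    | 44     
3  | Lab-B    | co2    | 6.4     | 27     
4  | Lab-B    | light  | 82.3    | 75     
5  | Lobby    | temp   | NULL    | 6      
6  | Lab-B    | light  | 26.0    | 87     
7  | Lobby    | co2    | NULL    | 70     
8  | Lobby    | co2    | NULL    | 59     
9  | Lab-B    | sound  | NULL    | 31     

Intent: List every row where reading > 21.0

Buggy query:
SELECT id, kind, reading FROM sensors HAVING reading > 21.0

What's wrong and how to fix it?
Bug: HAVING filters the output of aggregation, but this query has no GROUP BY and no aggregate functions, so SQLite rejects it (HAVING clause on a non-aggregate query); the condition here is per row

Fix: Use WHERE for row-level filtering

Corrected query:
SELECT id, kind, reading FROM sensors WHERE reading > 21.0

Result:
id | kind  | reading
---+-------+--------
2  | temp  | 48     
4  | light | 82.3   
6  | light | 26     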